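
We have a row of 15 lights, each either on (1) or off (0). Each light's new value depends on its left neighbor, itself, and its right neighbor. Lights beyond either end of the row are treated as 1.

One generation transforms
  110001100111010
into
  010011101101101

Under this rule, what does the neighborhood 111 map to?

0

At position 0 the neighborhood is 111; the next row has 0 there.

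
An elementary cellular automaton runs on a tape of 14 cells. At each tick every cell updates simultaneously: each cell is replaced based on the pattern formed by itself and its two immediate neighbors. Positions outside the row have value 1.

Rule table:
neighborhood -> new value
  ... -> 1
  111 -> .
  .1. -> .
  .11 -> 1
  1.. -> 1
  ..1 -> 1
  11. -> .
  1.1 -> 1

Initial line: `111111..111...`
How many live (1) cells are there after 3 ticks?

......111..111
1111111..111..
.......111..11
count of 1: 5

5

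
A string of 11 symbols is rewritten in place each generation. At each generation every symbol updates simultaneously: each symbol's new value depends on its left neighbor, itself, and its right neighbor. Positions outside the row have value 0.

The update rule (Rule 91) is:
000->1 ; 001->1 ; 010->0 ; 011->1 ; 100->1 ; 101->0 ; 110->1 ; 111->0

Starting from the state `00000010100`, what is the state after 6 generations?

generation 1: 11111100011
generation 2: 10000111111
generation 3: 01111100001
generation 4: 11000111110
generation 5: 11111100011  (repeats generation 1; period 4)
generation 6: 10000111111

10000111111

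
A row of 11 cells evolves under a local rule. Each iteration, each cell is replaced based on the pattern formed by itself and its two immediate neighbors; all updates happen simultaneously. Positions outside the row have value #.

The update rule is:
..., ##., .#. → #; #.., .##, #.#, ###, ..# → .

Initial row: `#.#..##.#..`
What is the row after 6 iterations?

#.#.#.#.#..

#.#...#.#..
#.#.#.#.#..
#.#.#.#.#..  (fixed point — unchanged through iteration 6)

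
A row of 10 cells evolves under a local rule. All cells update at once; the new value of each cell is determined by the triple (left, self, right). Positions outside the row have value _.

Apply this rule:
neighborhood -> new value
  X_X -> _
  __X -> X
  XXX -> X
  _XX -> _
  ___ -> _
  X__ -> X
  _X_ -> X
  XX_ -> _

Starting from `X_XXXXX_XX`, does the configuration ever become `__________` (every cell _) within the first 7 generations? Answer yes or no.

X__XXX____
XXX_X_X___
_X__X_XX__
XXXXX___X_
_XXX_X_XXX
X_X__X__X_
X_XXXXXXXX
generation 7 is X_XXXXXXXX, still not uniform _

no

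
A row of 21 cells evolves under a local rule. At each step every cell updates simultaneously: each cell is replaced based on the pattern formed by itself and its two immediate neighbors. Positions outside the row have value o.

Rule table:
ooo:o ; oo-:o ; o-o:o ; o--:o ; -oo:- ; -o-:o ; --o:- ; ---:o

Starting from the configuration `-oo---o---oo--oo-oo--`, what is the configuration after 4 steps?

oooo-ooo-ooo--oo--oo-

o-ooo-ooo--oo--oo-oo-
oo-ooo-ooo--oo--oo-oo
ooo-ooo-ooo--oo--oo-o
oooo-ooo-ooo--oo--oo-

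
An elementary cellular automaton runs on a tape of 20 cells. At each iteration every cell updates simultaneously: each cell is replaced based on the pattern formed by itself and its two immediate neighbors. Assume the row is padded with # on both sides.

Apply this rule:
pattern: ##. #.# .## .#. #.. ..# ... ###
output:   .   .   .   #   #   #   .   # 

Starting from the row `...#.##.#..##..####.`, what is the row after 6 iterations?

#.##....###..##.##..
....#..#.#.##.....##
#..#####.#...#...#.#
.##.###..##.###.##..
.....#.##....#....##
#...##...#..###..#.#

#...##...#..###..#.#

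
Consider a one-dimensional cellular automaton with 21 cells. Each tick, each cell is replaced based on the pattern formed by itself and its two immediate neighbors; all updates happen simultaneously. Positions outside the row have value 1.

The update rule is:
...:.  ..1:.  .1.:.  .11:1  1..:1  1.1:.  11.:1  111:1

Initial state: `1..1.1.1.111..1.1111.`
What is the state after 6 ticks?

11.......1111...1111.
111......11111..1111.
1111.....111111.1111.
11111....111111.1111.
111111...111111.1111.
1111111..111111.1111.

1111111..111111.1111.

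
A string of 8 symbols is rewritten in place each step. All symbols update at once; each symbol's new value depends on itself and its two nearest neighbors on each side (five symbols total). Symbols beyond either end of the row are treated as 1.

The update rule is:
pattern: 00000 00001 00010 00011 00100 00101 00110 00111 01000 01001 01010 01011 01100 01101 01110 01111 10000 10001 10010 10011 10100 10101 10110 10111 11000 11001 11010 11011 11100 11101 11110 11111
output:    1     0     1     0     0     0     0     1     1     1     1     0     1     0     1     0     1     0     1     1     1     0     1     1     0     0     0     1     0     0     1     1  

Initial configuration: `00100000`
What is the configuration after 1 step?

01011100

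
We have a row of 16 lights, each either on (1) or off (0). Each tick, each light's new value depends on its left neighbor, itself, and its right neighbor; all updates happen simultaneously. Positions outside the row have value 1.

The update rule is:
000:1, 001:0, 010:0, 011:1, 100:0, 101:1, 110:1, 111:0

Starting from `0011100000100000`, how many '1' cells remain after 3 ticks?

0010101110001110
0001011010101011
0100111101010110
count of 1: 9

9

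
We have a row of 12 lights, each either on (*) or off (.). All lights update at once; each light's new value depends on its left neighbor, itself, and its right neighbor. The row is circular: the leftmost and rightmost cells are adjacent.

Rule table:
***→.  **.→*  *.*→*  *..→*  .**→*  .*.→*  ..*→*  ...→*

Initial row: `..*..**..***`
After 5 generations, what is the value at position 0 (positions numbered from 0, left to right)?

*

generation 1: **********.*
generation 2: .........***
generation 3: **********.*  (repeats generation 1; period 2)
generation 5: **********.*
position 0 holds *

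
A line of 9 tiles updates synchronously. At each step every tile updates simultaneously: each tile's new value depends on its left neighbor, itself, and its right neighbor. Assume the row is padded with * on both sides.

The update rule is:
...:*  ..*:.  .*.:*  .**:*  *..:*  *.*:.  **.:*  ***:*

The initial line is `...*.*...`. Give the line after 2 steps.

**.*.***.
**.*.***.

**.*.***.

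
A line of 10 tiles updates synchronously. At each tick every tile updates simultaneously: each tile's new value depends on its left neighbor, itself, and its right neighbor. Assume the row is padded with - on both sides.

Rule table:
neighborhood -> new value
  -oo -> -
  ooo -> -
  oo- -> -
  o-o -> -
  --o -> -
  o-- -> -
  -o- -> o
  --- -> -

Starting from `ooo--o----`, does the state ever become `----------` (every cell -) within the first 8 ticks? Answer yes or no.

no

tick 1: -----o----
tick 2: -----o----  (fixed point — unchanged through tick 8)
tick 8 is -----o----, still not uniform -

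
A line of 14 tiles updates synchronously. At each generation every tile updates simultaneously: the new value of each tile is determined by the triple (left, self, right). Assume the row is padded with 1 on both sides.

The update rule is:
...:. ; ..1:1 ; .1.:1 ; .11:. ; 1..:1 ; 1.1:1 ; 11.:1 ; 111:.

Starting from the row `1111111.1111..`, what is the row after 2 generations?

generation 1: ......11...111
generation 2: 1....1.11.1...

1....1.11.1...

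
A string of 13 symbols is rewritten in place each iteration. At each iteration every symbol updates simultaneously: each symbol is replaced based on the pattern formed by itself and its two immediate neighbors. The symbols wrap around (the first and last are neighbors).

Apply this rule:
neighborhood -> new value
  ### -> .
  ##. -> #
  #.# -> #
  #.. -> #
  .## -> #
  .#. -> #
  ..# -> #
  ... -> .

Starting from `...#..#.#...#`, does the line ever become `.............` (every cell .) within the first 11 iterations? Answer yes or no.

yes

iteration 1: #.########.##
iteration 2: ###......###.
iteration 3: #.##....##.##
iteration 4: #####..#####.
iteration 5: #...####...##
iteration 6: ##.##..##.##.
iteration 7: #############
iteration 8: .............
all cells are . at iteration 8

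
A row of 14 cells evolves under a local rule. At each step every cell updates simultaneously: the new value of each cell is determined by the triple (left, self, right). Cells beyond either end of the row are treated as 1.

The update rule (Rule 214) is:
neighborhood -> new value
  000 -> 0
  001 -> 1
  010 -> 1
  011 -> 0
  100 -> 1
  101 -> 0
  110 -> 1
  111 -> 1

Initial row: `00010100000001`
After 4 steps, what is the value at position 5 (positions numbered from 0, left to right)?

step 1: 10110110000010
step 2: 10010011000110
step 3: 11111101101010
step 4: 11111100101010
position 5 holds 1

1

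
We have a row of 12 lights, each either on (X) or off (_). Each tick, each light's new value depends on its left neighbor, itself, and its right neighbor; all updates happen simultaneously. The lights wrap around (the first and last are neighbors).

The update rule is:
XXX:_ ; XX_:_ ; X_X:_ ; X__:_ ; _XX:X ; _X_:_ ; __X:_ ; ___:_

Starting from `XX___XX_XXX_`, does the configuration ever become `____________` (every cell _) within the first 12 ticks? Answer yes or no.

X____X__X___
____________
all cells are _ at tick 2

yes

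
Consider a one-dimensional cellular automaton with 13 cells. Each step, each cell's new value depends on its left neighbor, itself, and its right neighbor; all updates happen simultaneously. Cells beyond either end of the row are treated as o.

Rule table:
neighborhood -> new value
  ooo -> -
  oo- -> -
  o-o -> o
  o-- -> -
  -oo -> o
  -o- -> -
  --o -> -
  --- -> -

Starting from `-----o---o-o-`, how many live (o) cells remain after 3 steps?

1

step 1: ----------o-o
step 2: -----------oo
step 3: -----------o-
count of o: 1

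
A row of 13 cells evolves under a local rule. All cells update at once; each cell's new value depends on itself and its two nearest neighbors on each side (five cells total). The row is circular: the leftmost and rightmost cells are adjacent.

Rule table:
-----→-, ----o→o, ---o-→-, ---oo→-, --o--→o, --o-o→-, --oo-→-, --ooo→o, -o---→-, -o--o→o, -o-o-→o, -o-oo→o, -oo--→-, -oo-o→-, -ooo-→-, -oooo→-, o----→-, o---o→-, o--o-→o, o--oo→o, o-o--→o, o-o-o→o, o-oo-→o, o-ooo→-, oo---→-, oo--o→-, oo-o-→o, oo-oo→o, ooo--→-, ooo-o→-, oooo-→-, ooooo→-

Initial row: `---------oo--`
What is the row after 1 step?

-------o-----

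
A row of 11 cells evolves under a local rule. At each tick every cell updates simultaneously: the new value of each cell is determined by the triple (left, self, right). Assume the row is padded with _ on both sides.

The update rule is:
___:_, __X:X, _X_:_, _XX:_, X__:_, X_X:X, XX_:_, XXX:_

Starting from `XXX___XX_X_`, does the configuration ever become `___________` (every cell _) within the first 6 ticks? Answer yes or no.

_____X__X__
____X__X___
___X__X____
__X__X_____
_X__X______
X__X_______
tick 6 is X__X_______, still not uniform _

no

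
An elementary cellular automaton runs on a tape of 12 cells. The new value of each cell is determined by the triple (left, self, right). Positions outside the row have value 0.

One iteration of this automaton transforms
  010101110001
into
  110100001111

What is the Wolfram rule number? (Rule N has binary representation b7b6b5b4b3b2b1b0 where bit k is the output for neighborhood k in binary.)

position 6: 111 → 0  (bit 7 = 0)
position 7: 110 → 0  (bit 6 = 0)
position 2: 101 → 0  (bit 5 = 0)
position 8: 100 → 1  (bit 4 = 1)
position 5: 011 → 0  (bit 3 = 0)
position 1: 010 → 1  (bit 2 = 1)
position 0: 001 → 1  (bit 1 = 1)
position 9: 000 → 1  (bit 0 = 1)
bits b7..b0 = 00010111 = 23

23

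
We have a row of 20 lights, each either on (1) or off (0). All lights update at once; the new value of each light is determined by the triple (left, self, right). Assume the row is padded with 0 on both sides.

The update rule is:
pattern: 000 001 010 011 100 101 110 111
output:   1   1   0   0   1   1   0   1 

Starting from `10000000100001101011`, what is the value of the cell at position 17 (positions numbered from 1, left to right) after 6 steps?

01111111011110010100
10111110101101101011
01011101010010010100
10101010101101101011
01010101010010010100
10101010101101101011
position 17 holds 1

1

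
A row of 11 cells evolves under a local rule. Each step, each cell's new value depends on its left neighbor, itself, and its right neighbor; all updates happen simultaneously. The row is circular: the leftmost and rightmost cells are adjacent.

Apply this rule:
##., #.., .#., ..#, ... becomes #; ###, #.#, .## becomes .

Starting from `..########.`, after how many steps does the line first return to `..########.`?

##.......##
.########..
#.......###
########...
.......####
#######...#
......####.
######...##
.....####..
#####...###
....####...
####...####
...####....
###...#####
..####.....
##...######
.####......
#...#######
####.......
...########
###.......#
..########.

22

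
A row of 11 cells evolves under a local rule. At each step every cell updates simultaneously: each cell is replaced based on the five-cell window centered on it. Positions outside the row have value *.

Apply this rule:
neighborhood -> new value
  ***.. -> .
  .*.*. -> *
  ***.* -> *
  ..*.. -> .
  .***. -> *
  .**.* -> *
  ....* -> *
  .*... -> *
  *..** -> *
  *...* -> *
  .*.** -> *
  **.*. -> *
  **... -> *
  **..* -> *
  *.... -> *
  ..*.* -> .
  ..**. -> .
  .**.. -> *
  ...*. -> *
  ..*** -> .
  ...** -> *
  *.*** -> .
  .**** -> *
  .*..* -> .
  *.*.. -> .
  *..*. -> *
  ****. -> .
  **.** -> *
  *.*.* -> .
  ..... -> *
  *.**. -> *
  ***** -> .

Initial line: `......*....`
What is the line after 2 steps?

.....**.*..

step 1: ******.****
step 2: .....**.*..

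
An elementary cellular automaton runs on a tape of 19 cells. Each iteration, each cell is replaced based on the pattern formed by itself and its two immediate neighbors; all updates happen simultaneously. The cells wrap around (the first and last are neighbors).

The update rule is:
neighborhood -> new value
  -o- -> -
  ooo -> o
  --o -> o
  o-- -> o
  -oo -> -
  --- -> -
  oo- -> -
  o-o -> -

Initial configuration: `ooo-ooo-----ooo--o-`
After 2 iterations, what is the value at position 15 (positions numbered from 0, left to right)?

-

iteration 1: -o---o-o---o-o-oo--
iteration 2: o-o-o---o-o------o-
position 15 holds -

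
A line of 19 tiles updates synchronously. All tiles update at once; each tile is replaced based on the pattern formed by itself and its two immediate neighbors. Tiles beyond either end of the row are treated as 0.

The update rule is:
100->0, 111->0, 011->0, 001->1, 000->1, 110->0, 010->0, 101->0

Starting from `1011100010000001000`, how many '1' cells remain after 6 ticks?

0000001100111110011
1111110001000000100
0000000110011111001
1111111000100000010
0000000011001111100
1111111100010000001
count of 1: 10

10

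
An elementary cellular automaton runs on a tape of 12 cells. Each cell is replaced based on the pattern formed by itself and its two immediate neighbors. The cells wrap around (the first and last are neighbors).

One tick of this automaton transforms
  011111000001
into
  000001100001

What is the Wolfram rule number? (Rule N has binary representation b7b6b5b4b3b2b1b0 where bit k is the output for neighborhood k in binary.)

position 2: 111 → 0  (bit 7 = 0)
position 5: 110 → 1  (bit 6 = 1)
position 0: 101 → 0  (bit 5 = 0)
position 6: 100 → 1  (bit 4 = 1)
position 1: 011 → 0  (bit 3 = 0)
position 11: 010 → 1  (bit 2 = 1)
position 10: 001 → 0  (bit 1 = 0)
position 7: 000 → 0  (bit 0 = 0)
bits b7..b0 = 01010100 = 84

84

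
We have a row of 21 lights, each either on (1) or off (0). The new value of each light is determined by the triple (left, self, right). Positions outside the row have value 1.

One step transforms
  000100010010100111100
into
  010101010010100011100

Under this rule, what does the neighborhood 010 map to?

At position 3 the neighborhood is 010; the next row has 1 there.

1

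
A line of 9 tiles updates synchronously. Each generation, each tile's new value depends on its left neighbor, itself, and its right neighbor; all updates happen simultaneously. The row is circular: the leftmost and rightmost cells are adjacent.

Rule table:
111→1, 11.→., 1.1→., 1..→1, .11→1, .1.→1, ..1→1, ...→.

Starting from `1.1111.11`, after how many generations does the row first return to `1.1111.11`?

generation 1: ..111..11
generation 2: 1111.111.
generation 3: 111..11..
generation 4: 11.111.11
generation 5: 1..11..11
generation 6: .111.1111
generation 7: .11..111.
generation 8: 11.1111.1
generation 9: 1..111..1
generation 10: .1111.111
generation 11: .111..11.
generation 12: 111.111.1
generation 13: 11..11..1
generation 14: 1.111.111
generation 15: ..11..111
generation 16: 111.1111.
generation 17: 11..111..
generation 18: 1.1111.11

18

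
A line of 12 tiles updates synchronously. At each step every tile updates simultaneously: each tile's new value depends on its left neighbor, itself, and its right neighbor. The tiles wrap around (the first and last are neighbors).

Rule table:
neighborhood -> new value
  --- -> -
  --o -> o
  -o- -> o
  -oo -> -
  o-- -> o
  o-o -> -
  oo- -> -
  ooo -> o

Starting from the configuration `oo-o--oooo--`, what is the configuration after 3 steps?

o-o-oo-----o

step 1: ---ooo-oo-oo
step 2: o-o-o-------
step 3: o-o-oo-----o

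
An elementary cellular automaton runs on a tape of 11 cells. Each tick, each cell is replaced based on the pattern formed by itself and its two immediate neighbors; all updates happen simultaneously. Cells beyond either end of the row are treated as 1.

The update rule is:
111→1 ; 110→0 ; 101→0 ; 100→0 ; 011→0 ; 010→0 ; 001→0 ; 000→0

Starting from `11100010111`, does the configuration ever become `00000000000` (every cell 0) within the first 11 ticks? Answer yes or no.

yes

11000000011
10000000001
00000000000
all cells are 0 at tick 3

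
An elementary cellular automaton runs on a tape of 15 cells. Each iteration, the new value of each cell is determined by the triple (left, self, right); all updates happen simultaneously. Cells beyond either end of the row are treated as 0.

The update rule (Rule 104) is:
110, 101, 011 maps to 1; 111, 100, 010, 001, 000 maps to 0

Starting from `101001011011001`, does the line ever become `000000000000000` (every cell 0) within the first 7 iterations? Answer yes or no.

iteration 1: 010000111111000
iteration 2: 000000100001000
iteration 3: 000000000000000
all cells are 0 at iteration 3

yes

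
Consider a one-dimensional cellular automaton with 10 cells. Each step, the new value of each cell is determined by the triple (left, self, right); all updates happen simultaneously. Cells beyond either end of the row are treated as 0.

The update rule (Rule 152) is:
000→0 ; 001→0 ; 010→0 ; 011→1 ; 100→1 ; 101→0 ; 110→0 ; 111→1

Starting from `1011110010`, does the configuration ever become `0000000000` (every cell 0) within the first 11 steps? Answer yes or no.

yes

0011101001
0011000100
0010100010
0000010001
0000001000
0000000100
0000000010
0000000001
0000000000
all cells are 0 at step 9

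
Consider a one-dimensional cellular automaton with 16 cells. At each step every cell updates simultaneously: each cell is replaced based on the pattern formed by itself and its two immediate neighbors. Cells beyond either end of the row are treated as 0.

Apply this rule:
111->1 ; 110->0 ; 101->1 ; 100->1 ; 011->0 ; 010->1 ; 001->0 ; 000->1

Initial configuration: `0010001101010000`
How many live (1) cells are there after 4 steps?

1011100011111111
1101011001111110
0011100100111101
1001010110011011
count of 1: 9

9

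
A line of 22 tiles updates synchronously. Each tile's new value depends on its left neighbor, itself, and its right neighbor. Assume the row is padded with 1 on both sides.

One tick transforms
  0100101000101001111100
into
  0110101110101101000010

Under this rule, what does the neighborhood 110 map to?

0

At position 19 the neighborhood is 110; the next row has 0 there.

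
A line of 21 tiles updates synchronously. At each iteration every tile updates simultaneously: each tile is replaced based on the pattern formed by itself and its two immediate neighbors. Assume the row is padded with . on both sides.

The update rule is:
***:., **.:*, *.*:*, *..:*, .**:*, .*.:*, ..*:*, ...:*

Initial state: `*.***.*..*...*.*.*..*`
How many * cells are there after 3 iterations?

20

***.*****************
*.***...............*
***.*****************
count of *: 20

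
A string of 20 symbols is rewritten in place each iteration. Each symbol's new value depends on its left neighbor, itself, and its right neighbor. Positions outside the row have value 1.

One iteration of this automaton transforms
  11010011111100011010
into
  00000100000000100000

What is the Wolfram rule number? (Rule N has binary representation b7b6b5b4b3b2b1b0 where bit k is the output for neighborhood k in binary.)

2

position 0: 111 → 0  (bit 7 = 0)
position 1: 110 → 0  (bit 6 = 0)
position 2: 101 → 0  (bit 5 = 0)
position 4: 100 → 0  (bit 4 = 0)
position 6: 011 → 0  (bit 3 = 0)
position 3: 010 → 0  (bit 2 = 0)
position 5: 001 → 1  (bit 1 = 1)
position 13: 000 → 0  (bit 0 = 0)
bits b7..b0 = 00000010 = 2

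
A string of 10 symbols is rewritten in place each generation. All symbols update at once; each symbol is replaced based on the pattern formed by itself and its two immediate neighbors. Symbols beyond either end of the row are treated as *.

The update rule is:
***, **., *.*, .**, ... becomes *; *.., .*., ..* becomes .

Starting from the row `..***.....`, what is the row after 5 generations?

..***.***.
..********
..********  (fixed point — unchanged through generation 5)

..********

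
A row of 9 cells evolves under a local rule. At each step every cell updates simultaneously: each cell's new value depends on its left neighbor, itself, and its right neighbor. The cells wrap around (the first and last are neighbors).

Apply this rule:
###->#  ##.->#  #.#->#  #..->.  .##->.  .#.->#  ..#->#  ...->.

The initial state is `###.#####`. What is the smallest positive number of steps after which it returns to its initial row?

step 1: ####.####
step 2: #####.###
step 3: ######.##
step 4: #######.#
step 5: ########.
step 6: .########
step 7: #.#######
step 8: ##.######
step 9: ###.#####

9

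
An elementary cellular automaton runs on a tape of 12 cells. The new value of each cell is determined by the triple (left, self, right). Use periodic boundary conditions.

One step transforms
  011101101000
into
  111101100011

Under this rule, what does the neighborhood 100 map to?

0

At position 9 the neighborhood is 100; the next row has 0 there.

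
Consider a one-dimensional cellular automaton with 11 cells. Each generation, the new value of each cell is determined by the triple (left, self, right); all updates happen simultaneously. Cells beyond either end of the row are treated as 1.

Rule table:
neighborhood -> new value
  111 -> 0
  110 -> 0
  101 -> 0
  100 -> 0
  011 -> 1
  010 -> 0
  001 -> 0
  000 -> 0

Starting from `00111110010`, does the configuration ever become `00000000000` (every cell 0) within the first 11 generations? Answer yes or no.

generation 1: 00100000000
generation 2: 00000000000
all cells are 0 at generation 2

yes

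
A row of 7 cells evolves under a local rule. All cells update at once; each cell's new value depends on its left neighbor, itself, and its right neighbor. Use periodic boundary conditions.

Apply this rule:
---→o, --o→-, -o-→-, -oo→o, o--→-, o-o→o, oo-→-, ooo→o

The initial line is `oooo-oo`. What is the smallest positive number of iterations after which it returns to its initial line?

ooo-ooo
oo-oooo
o-ooooo
-oooooo
oooooo-
ooooo-o
oooo-oo

7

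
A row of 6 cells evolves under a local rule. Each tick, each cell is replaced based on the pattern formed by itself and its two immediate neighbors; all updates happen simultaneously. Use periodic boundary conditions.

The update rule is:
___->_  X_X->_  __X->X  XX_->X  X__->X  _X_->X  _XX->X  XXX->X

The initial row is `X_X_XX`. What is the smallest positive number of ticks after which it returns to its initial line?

tick 1: X_X_XX

1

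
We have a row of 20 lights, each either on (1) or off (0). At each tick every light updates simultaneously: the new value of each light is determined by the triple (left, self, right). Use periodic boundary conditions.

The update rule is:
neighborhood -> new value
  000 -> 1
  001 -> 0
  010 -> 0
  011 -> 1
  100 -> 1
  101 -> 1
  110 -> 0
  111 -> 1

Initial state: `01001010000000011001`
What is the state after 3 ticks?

00101011111101010101

10100101111111010100
01010011111110101010
00101011111101010101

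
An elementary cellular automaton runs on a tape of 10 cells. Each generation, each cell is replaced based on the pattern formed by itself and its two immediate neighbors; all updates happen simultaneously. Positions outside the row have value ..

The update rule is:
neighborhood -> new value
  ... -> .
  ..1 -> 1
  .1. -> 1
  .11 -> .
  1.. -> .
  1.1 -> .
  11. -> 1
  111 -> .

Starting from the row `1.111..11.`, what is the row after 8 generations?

1...1.1.1.
1..11.1.1.
1.1.1.1.1.
1.1.1.1.1.  (fixed point — unchanged through generation 8)

1.1.1.1.1.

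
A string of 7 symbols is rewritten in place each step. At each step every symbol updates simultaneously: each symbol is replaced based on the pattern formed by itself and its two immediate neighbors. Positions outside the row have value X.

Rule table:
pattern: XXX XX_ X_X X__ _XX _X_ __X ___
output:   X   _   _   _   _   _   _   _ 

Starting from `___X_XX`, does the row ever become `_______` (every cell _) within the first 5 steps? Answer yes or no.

yes

step 1: ______X
step 2: _______
all cells are _ at step 2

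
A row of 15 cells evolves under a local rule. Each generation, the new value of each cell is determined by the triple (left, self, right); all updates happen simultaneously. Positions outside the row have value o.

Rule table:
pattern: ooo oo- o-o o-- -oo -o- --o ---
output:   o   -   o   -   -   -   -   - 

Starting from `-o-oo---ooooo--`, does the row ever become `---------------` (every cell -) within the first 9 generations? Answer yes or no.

generation 1: o-o------ooo---
generation 2: -o--------o----
generation 3: o--------------
generation 4: ---------------
all cells are - at generation 4

yes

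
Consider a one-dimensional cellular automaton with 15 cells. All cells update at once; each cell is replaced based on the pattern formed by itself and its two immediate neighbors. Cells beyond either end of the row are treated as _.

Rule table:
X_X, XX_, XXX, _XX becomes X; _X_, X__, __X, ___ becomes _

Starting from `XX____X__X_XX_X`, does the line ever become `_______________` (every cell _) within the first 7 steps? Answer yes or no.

no

XX________XXXX_
XX________XXXX_  (fixed point — unchanged through step 7)
step 7 is XX________XXXX_, still not uniform _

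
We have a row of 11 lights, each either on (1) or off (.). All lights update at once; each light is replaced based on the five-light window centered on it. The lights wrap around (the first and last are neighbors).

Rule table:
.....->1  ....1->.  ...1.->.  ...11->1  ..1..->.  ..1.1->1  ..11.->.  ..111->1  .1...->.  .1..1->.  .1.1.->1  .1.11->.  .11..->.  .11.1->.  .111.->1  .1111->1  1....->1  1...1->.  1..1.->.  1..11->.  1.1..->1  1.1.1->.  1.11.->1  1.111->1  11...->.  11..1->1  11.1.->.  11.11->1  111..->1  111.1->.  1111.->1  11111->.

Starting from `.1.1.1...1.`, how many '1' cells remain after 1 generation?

4

.11.11.....
count of 1: 4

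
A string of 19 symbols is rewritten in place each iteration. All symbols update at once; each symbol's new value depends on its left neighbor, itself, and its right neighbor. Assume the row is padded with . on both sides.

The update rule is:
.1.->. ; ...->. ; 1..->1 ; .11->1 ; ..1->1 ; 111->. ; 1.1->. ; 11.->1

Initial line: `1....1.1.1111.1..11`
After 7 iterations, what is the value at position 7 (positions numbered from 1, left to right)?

.1..1....1..1..1111
1.11.1..1.11.111..1
..11..11..11.1.111.
.11111111111...1.11
11.........11.1..11
111.......111..1111
1.11.....11.1111..1
position 7 holds .

.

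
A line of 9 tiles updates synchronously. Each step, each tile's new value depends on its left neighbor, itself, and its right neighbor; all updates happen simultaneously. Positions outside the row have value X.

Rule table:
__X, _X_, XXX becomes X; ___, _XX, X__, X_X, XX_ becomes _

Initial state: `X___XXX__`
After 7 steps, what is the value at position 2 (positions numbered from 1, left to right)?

___X_X__X
__XX_X_X_
_X___X_X_
_X__XX_X_
_X_X___X_
_X_X__XX_
_X_X_X___
position 2 holds X

X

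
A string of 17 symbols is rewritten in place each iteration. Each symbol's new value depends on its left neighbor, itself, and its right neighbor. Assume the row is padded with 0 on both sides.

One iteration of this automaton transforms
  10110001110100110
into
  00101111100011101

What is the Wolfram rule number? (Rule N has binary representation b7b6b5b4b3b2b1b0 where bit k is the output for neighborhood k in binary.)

155

position 8: 111 → 1  (bit 7 = 1)
position 3: 110 → 0  (bit 6 = 0)
position 1: 101 → 0  (bit 5 = 0)
position 4: 100 → 1  (bit 4 = 1)
position 2: 011 → 1  (bit 3 = 1)
position 0: 010 → 0  (bit 2 = 0)
position 6: 001 → 1  (bit 1 = 1)
position 5: 000 → 1  (bit 0 = 1)
bits b7..b0 = 10011011 = 155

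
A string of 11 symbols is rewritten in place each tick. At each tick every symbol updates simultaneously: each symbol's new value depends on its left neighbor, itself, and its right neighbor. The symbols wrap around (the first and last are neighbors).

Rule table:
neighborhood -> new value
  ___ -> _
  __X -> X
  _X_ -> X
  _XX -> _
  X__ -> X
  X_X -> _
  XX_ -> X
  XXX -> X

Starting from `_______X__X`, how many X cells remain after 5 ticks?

X_____XXXXX
XX___X_XXXX
XXX_XX__XXX
XXX__XXX_XX
XXXXX_XX__X
count of X: 8

8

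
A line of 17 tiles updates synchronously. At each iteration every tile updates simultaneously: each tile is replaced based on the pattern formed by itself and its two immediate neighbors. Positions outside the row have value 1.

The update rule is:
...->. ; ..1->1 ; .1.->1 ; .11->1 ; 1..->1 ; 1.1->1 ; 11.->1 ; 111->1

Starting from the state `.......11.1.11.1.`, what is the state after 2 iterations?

1.....11111111111
11...111111111111

11...111111111111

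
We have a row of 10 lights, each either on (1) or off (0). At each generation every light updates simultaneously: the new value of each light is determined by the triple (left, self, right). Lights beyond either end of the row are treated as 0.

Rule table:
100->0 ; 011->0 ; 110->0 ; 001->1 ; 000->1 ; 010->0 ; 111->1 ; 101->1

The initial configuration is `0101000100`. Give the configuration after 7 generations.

1110010011

1010011001
0100100010
1001001100
0010010001
1100100110
0001001000
1110010011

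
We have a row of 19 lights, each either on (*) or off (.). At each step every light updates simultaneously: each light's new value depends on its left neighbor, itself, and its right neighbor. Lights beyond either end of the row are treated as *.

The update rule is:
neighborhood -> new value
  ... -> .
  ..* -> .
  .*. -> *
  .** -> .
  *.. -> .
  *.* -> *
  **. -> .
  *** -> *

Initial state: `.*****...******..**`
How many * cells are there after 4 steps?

step 1: *.***.....****....*
step 2: .*.*.......**......
step 3: ****...............
step 4: ***................
count of *: 3

3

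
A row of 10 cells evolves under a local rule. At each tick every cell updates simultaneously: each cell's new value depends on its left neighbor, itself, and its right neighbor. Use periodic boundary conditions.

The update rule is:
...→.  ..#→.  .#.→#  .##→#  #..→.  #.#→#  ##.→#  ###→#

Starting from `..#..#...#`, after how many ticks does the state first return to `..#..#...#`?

..#..#...#

1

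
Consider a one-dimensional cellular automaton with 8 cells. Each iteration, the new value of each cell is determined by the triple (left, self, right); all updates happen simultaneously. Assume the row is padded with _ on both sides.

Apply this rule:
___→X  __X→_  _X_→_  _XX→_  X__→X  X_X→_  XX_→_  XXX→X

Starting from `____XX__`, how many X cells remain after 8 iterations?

XXX___XX
_X_XX___
_____XXX
XXXX__X_
_XX_X__X
_____X__
XXXX__XX
_XX_X___
count of X: 3

3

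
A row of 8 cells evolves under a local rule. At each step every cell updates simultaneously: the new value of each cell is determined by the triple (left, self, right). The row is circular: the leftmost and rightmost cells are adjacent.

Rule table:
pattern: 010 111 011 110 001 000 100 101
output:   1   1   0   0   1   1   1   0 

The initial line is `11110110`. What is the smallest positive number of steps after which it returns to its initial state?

step 1: 01100000
step 2: 10011111
step 3: 01101111
step 4: 00000110
step 5: 11111001
step 6: 11110110

6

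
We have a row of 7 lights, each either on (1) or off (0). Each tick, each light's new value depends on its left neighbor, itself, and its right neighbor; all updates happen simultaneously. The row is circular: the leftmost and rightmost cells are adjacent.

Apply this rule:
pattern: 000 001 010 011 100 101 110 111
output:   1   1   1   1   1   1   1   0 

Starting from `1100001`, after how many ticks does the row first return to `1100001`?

0111111
1100001

2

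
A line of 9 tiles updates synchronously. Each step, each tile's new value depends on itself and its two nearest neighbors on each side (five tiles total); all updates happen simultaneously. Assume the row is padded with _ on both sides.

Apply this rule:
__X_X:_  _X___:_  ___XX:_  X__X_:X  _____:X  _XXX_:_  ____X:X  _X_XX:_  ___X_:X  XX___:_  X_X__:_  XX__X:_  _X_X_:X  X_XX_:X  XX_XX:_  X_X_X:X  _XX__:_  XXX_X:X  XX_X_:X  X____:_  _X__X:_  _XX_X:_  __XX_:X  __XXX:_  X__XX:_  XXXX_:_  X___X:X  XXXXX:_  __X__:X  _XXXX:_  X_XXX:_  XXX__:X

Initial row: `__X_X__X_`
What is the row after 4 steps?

XX_X__XX_
X_X___X__
_X__XXX__
XX____X__

XX____X__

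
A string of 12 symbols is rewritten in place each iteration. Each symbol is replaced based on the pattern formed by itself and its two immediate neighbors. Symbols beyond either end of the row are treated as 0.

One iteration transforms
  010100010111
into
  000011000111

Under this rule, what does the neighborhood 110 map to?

At position 11 the neighborhood is 110; the next row has 1 there.

1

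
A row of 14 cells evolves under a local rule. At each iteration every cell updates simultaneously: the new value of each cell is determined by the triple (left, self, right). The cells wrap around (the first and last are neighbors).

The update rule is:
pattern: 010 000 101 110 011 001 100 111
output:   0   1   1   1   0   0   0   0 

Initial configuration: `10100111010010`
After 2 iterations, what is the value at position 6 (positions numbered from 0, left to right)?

0

iteration 1: 01000001100001
iteration 2: 10011100101100
position 6 holds 0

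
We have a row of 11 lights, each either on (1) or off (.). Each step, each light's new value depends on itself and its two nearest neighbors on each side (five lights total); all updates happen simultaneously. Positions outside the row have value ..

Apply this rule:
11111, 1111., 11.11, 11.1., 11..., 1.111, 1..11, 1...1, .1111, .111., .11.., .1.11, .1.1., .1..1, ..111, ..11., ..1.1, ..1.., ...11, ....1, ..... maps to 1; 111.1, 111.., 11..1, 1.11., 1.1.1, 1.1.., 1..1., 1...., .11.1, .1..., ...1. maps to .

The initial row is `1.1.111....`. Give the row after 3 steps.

11.111.1.11
1.111.1.1.1
1111.1.1.1.

1111.1.1.1.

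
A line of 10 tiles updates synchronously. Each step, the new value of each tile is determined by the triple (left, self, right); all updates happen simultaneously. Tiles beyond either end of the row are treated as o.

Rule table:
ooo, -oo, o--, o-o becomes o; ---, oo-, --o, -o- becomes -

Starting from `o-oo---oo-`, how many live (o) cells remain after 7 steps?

8

-oo-o--o-o
oo-o-o--oo
o-o-o-o-oo
-o-o-o-ooo
o-o-o-oooo
-o-o-ooooo
o-o-oooooo
count of o: 8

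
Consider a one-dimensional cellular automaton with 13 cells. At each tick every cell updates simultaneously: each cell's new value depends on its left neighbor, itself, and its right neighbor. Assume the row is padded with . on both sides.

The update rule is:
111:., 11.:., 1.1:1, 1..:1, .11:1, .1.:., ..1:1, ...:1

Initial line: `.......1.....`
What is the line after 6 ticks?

1111111.11111
1......11....
.1111111.1111
11......11...
1.1111111.111
.11......11..

.11......11..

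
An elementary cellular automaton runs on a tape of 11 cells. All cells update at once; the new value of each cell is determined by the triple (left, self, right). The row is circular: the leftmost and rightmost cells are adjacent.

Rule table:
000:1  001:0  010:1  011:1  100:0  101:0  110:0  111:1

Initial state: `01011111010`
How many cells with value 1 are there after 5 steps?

step 1: 01011110010
step 2: 01011100010
step 3: 01011001010
step 4: 01010001010
step 5: 01010101010
count of 1: 5

5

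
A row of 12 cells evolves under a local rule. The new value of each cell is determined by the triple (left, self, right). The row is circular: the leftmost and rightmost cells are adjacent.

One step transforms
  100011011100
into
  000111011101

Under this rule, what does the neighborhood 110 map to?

1

At position 5 the neighborhood is 110; the next row has 1 there.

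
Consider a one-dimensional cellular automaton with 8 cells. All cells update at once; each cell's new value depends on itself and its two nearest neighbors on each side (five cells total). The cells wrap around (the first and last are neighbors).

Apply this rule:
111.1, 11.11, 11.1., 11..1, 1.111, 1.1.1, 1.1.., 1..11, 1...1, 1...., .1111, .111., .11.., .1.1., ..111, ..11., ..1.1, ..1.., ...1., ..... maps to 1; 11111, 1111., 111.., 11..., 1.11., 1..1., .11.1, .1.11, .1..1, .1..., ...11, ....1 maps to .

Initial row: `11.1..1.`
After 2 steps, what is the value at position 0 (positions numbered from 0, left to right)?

1

..11..1.
1.111.1.
position 0 holds 1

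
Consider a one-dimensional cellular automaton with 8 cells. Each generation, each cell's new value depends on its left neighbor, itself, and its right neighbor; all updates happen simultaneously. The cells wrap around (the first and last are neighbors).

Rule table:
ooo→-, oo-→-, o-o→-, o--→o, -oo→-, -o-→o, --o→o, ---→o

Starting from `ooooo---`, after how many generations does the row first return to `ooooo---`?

-----ooo
ooooo---

2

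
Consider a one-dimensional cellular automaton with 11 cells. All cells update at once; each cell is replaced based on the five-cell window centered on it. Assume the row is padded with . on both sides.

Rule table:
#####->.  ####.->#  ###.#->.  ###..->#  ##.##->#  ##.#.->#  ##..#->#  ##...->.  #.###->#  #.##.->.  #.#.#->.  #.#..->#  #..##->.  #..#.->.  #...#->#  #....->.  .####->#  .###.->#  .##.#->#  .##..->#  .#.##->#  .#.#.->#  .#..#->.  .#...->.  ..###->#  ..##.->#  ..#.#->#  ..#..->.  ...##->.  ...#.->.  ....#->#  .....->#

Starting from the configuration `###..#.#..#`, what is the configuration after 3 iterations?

####.###...
###.####..#
##.######..

##.######..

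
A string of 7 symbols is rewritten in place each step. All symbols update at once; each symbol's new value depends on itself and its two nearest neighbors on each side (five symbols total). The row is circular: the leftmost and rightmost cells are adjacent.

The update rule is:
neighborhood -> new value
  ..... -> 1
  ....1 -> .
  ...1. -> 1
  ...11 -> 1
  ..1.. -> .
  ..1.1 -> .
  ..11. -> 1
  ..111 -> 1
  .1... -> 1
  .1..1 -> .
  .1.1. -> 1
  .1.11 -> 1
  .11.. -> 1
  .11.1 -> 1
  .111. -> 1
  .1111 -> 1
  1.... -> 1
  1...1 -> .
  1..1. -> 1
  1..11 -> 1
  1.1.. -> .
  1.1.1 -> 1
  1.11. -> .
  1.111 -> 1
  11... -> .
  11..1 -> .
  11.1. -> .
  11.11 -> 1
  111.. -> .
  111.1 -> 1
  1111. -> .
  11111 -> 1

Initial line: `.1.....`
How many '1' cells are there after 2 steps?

1.1111.
1111.1.
count of 1: 5

5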